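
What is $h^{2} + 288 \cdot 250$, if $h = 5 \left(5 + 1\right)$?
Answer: $72900$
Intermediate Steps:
$h = 30$ ($h = 5 \cdot 6 = 30$)
$h^{2} + 288 \cdot 250 = 30^{2} + 288 \cdot 250 = 900 + 72000 = 72900$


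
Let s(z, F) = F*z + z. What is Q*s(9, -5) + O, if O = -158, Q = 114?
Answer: -4262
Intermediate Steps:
s(z, F) = z + F*z
Q*s(9, -5) + O = 114*(9*(1 - 5)) - 158 = 114*(9*(-4)) - 158 = 114*(-36) - 158 = -4104 - 158 = -4262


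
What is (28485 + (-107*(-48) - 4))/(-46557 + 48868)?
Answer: 33617/2311 ≈ 14.547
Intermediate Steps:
(28485 + (-107*(-48) - 4))/(-46557 + 48868) = (28485 + (5136 - 4))/2311 = (28485 + 5132)*(1/2311) = 33617*(1/2311) = 33617/2311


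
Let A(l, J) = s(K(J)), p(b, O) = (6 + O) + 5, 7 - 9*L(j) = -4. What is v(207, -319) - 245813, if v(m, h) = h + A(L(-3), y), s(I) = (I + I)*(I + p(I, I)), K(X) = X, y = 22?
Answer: -243712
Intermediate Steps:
L(j) = 11/9 (L(j) = 7/9 - ⅑*(-4) = 7/9 + 4/9 = 11/9)
p(b, O) = 11 + O
s(I) = 2*I*(11 + 2*I) (s(I) = (I + I)*(I + (11 + I)) = (2*I)*(11 + 2*I) = 2*I*(11 + 2*I))
A(l, J) = 2*J*(11 + 2*J)
v(m, h) = 2420 + h (v(m, h) = h + 2*22*(11 + 2*22) = h + 2*22*(11 + 44) = h + 2*22*55 = h + 2420 = 2420 + h)
v(207, -319) - 245813 = (2420 - 319) - 245813 = 2101 - 245813 = -243712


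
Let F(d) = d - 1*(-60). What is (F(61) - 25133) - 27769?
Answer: -52781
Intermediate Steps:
F(d) = 60 + d (F(d) = d + 60 = 60 + d)
(F(61) - 25133) - 27769 = ((60 + 61) - 25133) - 27769 = (121 - 25133) - 27769 = -25012 - 27769 = -52781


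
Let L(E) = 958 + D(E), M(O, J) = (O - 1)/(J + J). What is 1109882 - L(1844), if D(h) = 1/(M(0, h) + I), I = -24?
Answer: 98154193700/88513 ≈ 1.1089e+6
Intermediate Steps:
M(O, J) = (-1 + O)/(2*J) (M(O, J) = (-1 + O)/((2*J)) = (-1 + O)*(1/(2*J)) = (-1 + O)/(2*J))
D(h) = 1/(-24 - 1/(2*h)) (D(h) = 1/((-1 + 0)/(2*h) - 24) = 1/((½)*(-1)/h - 24) = 1/(-1/(2*h) - 24) = 1/(-24 - 1/(2*h)))
L(E) = 958 - 2*E/(1 + 48*E)
1109882 - L(1844) = 1109882 - 2*(479 + 22991*1844)/(1 + 48*1844) = 1109882 - 2*(479 + 42395404)/(1 + 88512) = 1109882 - 2*42395883/88513 = 1109882 - 1*84791766/88513 = 1109882 - 84791766/88513 = 98154193700/88513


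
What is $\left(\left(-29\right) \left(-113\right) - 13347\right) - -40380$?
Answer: $30310$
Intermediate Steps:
$\left(\left(-29\right) \left(-113\right) - 13347\right) - -40380 = \left(3277 - 13347\right) + 40380 = -10070 + 40380 = 30310$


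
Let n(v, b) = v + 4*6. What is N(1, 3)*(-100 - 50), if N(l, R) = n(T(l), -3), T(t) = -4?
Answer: -3000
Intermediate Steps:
n(v, b) = 24 + v (n(v, b) = v + 24 = 24 + v)
N(l, R) = 20 (N(l, R) = 24 - 4 = 20)
N(1, 3)*(-100 - 50) = 20*(-100 - 50) = 20*(-150) = -3000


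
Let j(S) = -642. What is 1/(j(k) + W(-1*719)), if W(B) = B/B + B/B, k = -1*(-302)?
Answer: -1/640 ≈ -0.0015625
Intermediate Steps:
k = 302
W(B) = 2 (W(B) = 1 + 1 = 2)
1/(j(k) + W(-1*719)) = 1/(-642 + 2) = 1/(-640) = -1/640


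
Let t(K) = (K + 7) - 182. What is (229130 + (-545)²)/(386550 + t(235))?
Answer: 5011/3682 ≈ 1.3609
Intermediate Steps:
t(K) = -175 + K (t(K) = (7 + K) - 182 = -175 + K)
(229130 + (-545)²)/(386550 + t(235)) = (229130 + (-545)²)/(386550 + (-175 + 235)) = (229130 + 297025)/(386550 + 60) = 526155/386610 = 526155*(1/386610) = 5011/3682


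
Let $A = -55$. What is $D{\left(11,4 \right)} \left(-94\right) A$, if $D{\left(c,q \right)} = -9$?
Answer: $-46530$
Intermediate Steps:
$D{\left(11,4 \right)} \left(-94\right) A = \left(-9\right) \left(-94\right) \left(-55\right) = 846 \left(-55\right) = -46530$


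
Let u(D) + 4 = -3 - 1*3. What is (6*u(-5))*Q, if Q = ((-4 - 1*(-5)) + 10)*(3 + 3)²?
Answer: -23760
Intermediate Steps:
u(D) = -10 (u(D) = -4 + (-3 - 1*3) = -4 + (-3 - 3) = -4 - 6 = -10)
Q = 396 (Q = ((-4 + 5) + 10)*6² = (1 + 10)*36 = 11*36 = 396)
(6*u(-5))*Q = (6*(-10))*396 = -60*396 = -23760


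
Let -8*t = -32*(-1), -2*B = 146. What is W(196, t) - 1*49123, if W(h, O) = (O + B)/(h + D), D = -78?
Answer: -5796591/118 ≈ -49124.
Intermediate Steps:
B = -73 (B = -½*146 = -73)
t = -4 (t = -(-4)*(-1) = -⅛*32 = -4)
W(h, O) = (-73 + O)/(-78 + h) (W(h, O) = (O - 73)/(h - 78) = (-73 + O)/(-78 + h))
W(196, t) - 1*49123 = (-73 - 4)/(-78 + 196) - 1*49123 = -77/118 - 49123 = -5796591/118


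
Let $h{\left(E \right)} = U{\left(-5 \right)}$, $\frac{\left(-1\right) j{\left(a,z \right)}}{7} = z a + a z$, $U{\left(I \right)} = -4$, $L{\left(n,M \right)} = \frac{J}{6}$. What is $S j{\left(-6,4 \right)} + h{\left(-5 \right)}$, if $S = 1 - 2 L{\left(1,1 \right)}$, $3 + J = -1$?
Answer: $780$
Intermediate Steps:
$J = -4$ ($J = -3 - 1 = -4$)
$L{\left(n,M \right)} = - \frac{2}{3}$ ($L{\left(n,M \right)} = - \frac{4}{6} = \left(-4\right) \frac{1}{6} = - \frac{2}{3}$)
$j{\left(a,z \right)} = - 14 a z$ ($j{\left(a,z \right)} = - 7 \left(z a + a z\right) = - 7 \left(a z + a z\right) = - 7 \cdot 2 a z = - 14 a z$)
$h{\left(E \right)} = -4$
$S = \frac{7}{3}$ ($S = 1 - - \frac{4}{3} = 1 + \frac{4}{3} = \frac{7}{3} \approx 2.3333$)
$S j{\left(-6,4 \right)} + h{\left(-5 \right)} = \frac{7 \left(\left(-14\right) \left(-6\right) 4\right)}{3} - 4 = \frac{7}{3} \cdot 336 - 4 = 784 - 4 = 780$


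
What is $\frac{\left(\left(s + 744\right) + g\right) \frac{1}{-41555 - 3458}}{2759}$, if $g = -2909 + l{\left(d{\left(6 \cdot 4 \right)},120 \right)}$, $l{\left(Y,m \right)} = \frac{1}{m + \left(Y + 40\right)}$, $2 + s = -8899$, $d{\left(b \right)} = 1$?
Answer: $\frac{1781625}{19994729587} \approx 8.9105 \cdot 10^{-5}$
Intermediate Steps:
$s = -8901$ ($s = -2 - 8899 = -8901$)
$l{\left(Y,m \right)} = \frac{1}{40 + Y + m}$ ($l{\left(Y,m \right)} = \frac{1}{m + \left(40 + Y\right)} = \frac{1}{40 + Y + m}$)
$g = - \frac{468348}{161}$ ($g = -2909 + \frac{1}{40 + 1 + 120} = -2909 + \frac{1}{161} = - \frac{468348}{161} \approx -2909.0$)
$\frac{\left(\left(s + 744\right) + g\right) \frac{1}{-41555 - 3458}}{2759} = \frac{\left(\left(-8901 + 744\right) - \frac{468348}{161}\right) \frac{1}{-41555 - 3458}}{2759} = \frac{-8157 - \frac{468348}{161}}{-45013} \cdot \frac{1}{2759} = \left(- \frac{1781625}{161}\right) \left(- \frac{1}{45013}\right) \frac{1}{2759} = \frac{1781625}{7247093} \cdot \frac{1}{2759} = \frac{1781625}{19994729587}$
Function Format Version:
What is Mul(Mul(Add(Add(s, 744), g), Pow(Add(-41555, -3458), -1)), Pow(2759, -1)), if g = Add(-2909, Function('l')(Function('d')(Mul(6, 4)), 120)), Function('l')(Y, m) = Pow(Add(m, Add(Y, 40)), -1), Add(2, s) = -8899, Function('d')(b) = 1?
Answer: Rational(1781625, 19994729587) ≈ 8.9105e-5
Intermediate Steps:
s = -8901 (s = Add(-2, -8899) = -8901)
Function('l')(Y, m) = Pow(Add(40, Y, m), -1) (Function('l')(Y, m) = Pow(Add(m, Add(40, Y)), -1) = Pow(Add(40, Y, m), -1))
g = Rational(-468348, 161) (g = Add(-2909, Pow(Add(40, 1, 120), -1)) = Add(-2909, Pow(161, -1)) = Add(-2909, Rational(1, 161)) = Rational(-468348, 161) ≈ -2909.0)
Mul(Mul(Add(Add(s, 744), g), Pow(Add(-41555, -3458), -1)), Pow(2759, -1)) = Mul(Mul(Add(Add(-8901, 744), Rational(-468348, 161)), Pow(Add(-41555, -3458), -1)), Pow(2759, -1)) = Mul(Mul(Add(-8157, Rational(-468348, 161)), Pow(-45013, -1)), Rational(1, 2759)) = Mul(Mul(Rational(-1781625, 161), Rational(-1, 45013)), Rational(1, 2759)) = Mul(Rational(1781625, 7247093), Rational(1, 2759)) = Rational(1781625, 19994729587)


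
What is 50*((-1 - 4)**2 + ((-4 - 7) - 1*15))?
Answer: -50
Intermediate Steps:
50*((-1 - 4)**2 + ((-4 - 7) - 1*15)) = 50*((-5)**2 + (-11 - 15)) = 50*(25 - 26) = 50*(-1) = -50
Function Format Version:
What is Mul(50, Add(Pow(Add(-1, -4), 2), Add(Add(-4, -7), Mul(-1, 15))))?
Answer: -50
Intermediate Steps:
Mul(50, Add(Pow(Add(-1, -4), 2), Add(Add(-4, -7), Mul(-1, 15)))) = Mul(50, Add(Pow(-5, 2), Add(-11, -15))) = Mul(50, Add(25, -26)) = Mul(50, -1) = -50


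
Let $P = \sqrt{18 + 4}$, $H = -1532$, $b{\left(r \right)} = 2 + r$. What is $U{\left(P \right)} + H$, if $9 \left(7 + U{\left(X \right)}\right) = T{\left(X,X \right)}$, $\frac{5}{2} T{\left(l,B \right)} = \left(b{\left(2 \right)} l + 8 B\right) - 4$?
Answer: $- \frac{69263}{45} + \frac{8 \sqrt{22}}{15} \approx -1536.7$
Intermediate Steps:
$T{\left(l,B \right)} = - \frac{8}{5} + \frac{8 l}{5} + \frac{16 B}{5}$ ($T{\left(l,B \right)} = \frac{2 \left(\left(\left(2 + 2\right) l + 8 B\right) - 4\right)}{5} = \frac{2 \left(\left(4 l + 8 B\right) - 4\right)}{5} = \frac{2 \left(-4 + 4 l + 8 B\right)}{5} = - \frac{8}{5} + \frac{8 l}{5} + \frac{16 B}{5}$)
$P = \sqrt{22} \approx 4.6904$
$U{\left(X \right)} = - \frac{323}{45} + \frac{8 X}{15}$ ($U{\left(X \right)} = -7 + \frac{- \frac{8}{5} + \frac{8 X}{5} + \frac{16 X}{5}}{9} = -7 + \frac{- \frac{8}{5} + \frac{24 X}{5}}{9} = -7 + \left(- \frac{8}{45} + \frac{8 X}{15}\right) = - \frac{323}{45} + \frac{8 X}{15}$)
$U{\left(P \right)} + H = \left(- \frac{323}{45} + \frac{8 \sqrt{22}}{15}\right) - 1532 = - \frac{69263}{45} + \frac{8 \sqrt{22}}{15}$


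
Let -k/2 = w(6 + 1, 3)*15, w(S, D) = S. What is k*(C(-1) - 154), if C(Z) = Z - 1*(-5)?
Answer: 31500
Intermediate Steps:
C(Z) = 5 + Z (C(Z) = Z + 5 = 5 + Z)
k = -210 (k = -2*(6 + 1)*15 = -14*15 = -2*105 = -210)
k*(C(-1) - 154) = -210*((5 - 1) - 154) = -210*(4 - 154) = -210*(-150) = 31500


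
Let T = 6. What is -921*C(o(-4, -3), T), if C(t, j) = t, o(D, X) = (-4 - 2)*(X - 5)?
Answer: -44208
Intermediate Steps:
o(D, X) = 30 - 6*X (o(D, X) = -6*(-5 + X) = 30 - 6*X)
-921*C(o(-4, -3), T) = -921*(30 - 6*(-3)) = -921*(30 + 18) = -921*48 = -44208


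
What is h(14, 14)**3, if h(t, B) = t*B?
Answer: 7529536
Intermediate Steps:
h(t, B) = B*t
h(14, 14)**3 = (14*14)**3 = 196**3 = 7529536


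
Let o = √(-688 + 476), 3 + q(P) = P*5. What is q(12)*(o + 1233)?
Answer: 70281 + 114*I*√53 ≈ 70281.0 + 829.93*I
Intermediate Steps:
q(P) = -3 + 5*P (q(P) = -3 + P*5 = -3 + 5*P)
o = 2*I*√53 (o = √(-212) = 2*I*√53 ≈ 14.56*I)
q(12)*(o + 1233) = (-3 + 5*12)*(2*I*√53 + 1233) = (-3 + 60)*(1233 + 2*I*√53) = 57*(1233 + 2*I*√53) = 70281 + 114*I*√53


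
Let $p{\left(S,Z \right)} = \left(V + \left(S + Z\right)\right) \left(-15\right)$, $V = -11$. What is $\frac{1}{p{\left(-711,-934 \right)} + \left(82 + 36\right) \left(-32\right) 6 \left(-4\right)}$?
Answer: $\frac{1}{115464} \approx 8.6607 \cdot 10^{-6}$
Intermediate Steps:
$p{\left(S,Z \right)} = 165 - 15 S - 15 Z$ ($p{\left(S,Z \right)} = \left(-11 + \left(S + Z\right)\right) \left(-15\right) = \left(-11 + S + Z\right) \left(-15\right) = 165 - 15 S - 15 Z$)
$\frac{1}{p{\left(-711,-934 \right)} + \left(82 + 36\right) \left(-32\right) 6 \left(-4\right)} = \frac{1}{\left(165 - -10665 - -14010\right) + \left(82 + 36\right) \left(-32\right) 6 \left(-4\right)} = \frac{1}{\left(165 + 10665 + 14010\right) + 118 \left(-32\right) \left(-24\right)} = \frac{1}{24840 - -90624} = \frac{1}{24840 + 90624} = \frac{1}{115464}$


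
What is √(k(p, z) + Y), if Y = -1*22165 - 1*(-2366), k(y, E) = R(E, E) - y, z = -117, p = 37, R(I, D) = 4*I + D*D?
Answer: 21*I*√15 ≈ 81.333*I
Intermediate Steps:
R(I, D) = D² + 4*I (R(I, D) = 4*I + D² = D² + 4*I)
k(y, E) = E² - y + 4*E (k(y, E) = (E² + 4*E) - y = E² - y + 4*E)
Y = -19799 (Y = -22165 + 2366 = -19799)
√(k(p, z) + Y) = √(((-117)² - 1*37 + 4*(-117)) - 19799) = √((13689 - 37 - 468) - 19799) = √(13184 - 19799) = √(-6615) = 21*I*√15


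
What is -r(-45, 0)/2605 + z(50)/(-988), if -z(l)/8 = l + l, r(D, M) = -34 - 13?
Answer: 532609/643435 ≈ 0.82776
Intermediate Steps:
r(D, M) = -47
z(l) = -16*l (z(l) = -8*(l + l) = -16*l)
-r(-45, 0)/2605 + z(50)/(-988) = -1*(-47)/2605 - 16*50/(-988) = 47*(1/2605) - 800*(-1/988) = 47/2605 + 200/247 = 532609/643435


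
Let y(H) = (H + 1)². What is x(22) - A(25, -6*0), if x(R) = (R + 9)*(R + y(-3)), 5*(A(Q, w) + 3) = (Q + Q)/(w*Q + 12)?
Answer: 4849/6 ≈ 808.17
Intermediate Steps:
y(H) = (1 + H)²
A(Q, w) = -3 + 2*Q/(5*(12 + Q*w)) (A(Q, w) = -3 + ((Q + Q)/(w*Q + 12))/5 = -3 + ((2*Q)/(Q*w + 12))/5 = -3 + ((2*Q)/(12 + Q*w))/5 = -3 + (2*Q/(12 + Q*w))/5 = -3 + 2*Q/(5*(12 + Q*w)))
x(R) = (4 + R)*(9 + R) (x(R) = (R + 9)*(R + (1 - 3)²) = (9 + R)*(R + (-2)²) = (9 + R)*(R + 4) = (9 + R)*(4 + R) = (4 + R)*(9 + R))
x(22) - A(25, -6*0) = (36 + 22² + 13*22) - (-180 + 2*25 - 15*25*(-6*0))/(5*(12 + 25*(-6*0))) = (36 + 484 + 286) - (-180 + 50 - 15*25*0)/(5*(12 + 25*0)) = 806 - (-180 + 50 + 0)/(5*(12 + 0)) = 806 - (-130)/(5*12) = 806 - 1*(-13/6) = 806 + 13/6 = 4849/6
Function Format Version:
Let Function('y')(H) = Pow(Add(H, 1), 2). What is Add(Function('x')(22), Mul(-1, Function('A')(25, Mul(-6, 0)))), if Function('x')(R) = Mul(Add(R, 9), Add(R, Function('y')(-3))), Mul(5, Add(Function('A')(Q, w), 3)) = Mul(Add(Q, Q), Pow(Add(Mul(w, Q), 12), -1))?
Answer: Rational(4849, 6) ≈ 808.17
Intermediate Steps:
Function('y')(H) = Pow(Add(1, H), 2)
Function('A')(Q, w) = Add(-3, Mul(Rational(2, 5), Q, Pow(Add(12, Mul(Q, w)), -1))) (Function('A')(Q, w) = Add(-3, Mul(Rational(1, 5), Mul(Add(Q, Q), Pow(Add(Mul(w, Q), 12), -1)))) = Add(-3, Mul(Rational(1, 5), Mul(Mul(2, Q), Pow(Add(Mul(Q, w), 12), -1)))) = Add(-3, Mul(Rational(1, 5), Mul(Mul(2, Q), Pow(Add(12, Mul(Q, w)), -1)))) = Add(-3, Mul(Rational(1, 5), Mul(2, Q, Pow(Add(12, Mul(Q, w)), -1)))) = Add(-3, Mul(Rational(2, 5), Q, Pow(Add(12, Mul(Q, w)), -1))))
Function('x')(R) = Mul(Add(4, R), Add(9, R)) (Function('x')(R) = Mul(Add(R, 9), Add(R, Pow(Add(1, -3), 2))) = Mul(Add(9, R), Add(R, Pow(-2, 2))) = Mul(Add(9, R), Add(R, 4)) = Mul(Add(9, R), Add(4, R)) = Mul(Add(4, R), Add(9, R)))
Add(Function('x')(22), Mul(-1, Function('A')(25, Mul(-6, 0)))) = Add(Add(36, Pow(22, 2), Mul(13, 22)), Mul(-1, Mul(Rational(1, 5), Pow(Add(12, Mul(25, Mul(-6, 0))), -1), Add(-180, Mul(2, 25), Mul(-15, 25, Mul(-6, 0)))))) = Add(Add(36, 484, 286), Mul(-1, Mul(Rational(1, 5), Pow(Add(12, Mul(25, 0)), -1), Add(-180, 50, Mul(-15, 25, 0))))) = Add(806, Mul(-1, Mul(Rational(1, 5), Pow(Add(12, 0), -1), Add(-180, 50, 0)))) = Add(806, Mul(-1, Mul(Rational(1, 5), Pow(12, -1), -130))) = Add(806, Mul(-1, Mul(Rational(1, 5), Rational(1, 12), -130))) = Add(806, Mul(-1, Rational(-13, 6))) = Add(806, Rational(13, 6)) = Rational(4849, 6)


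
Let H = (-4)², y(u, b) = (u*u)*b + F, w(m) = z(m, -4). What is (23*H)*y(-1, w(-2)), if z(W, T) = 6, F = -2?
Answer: 1472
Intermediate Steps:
w(m) = 6
y(u, b) = -2 + b*u² (y(u, b) = (u*u)*b - 2 = u²*b - 2 = b*u² - 2 = -2 + b*u²)
H = 16
(23*H)*y(-1, w(-2)) = (23*16)*(-2 + 6*(-1)²) = 368*(-2 + 6*1) = 368*(-2 + 6) = 368*4 = 1472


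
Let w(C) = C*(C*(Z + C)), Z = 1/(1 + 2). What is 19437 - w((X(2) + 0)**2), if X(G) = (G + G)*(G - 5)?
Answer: -2973459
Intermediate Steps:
X(G) = 2*G*(-5 + G) (X(G) = (2*G)*(-5 + G) = 2*G*(-5 + G))
Z = 1/3 ≈ 0.33333
w(C) = C**2*(1/3 + C) (w(C) = C*(C*(1/3 + C)) = C**2*(1/3 + C))
19437 - w((X(2) + 0)**2) = 19437 - ((2*2*(-5 + 2) + 0)**2)**2*(1/3 + (2*2*(-5 + 2) + 0)**2) = 19437 - ((2*2*(-3) + 0)**2)**2*(1/3 + (2*2*(-3) + 0)**2) = 19437 - ((-12 + 0)**2)**2*(1/3 + (-12 + 0)**2) = 19437 - ((-12)**2)**2*(1/3 + (-12)**2) = 19437 - 144**2*(1/3 + 144) = 19437 - 20736*433/3 = 19437 - 1*2992896 = 19437 - 2992896 = -2973459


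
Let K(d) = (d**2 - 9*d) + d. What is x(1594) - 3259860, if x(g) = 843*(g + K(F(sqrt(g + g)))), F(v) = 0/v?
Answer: -1916118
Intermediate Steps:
F(v) = 0
K(d) = d**2 - 8*d
x(g) = 843*g (x(g) = 843*(g + 0*(-8 + 0)) = 843*(g + 0*(-8)) = 843*(g + 0) = 843*g)
x(1594) - 3259860 = 843*1594 - 3259860 = 1343742 - 3259860 = -1916118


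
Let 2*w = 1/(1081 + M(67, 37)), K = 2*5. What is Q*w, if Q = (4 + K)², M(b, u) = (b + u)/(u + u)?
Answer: 3626/40049 ≈ 0.090539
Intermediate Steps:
K = 10
M(b, u) = (b + u)/(2*u) (M(b, u) = (b + u)/((2*u)) = (b + u)*(1/(2*u)) = (b + u)/(2*u))
Q = 196 (Q = (4 + 10)² = 14² = 196)
w = 37/80098 (w = 1/(2*(1081 + (½)*(67 + 37)/37)) = 1/(2*(1081 + (½)*(1/37)*104)) = 1/(2*(1081 + 52/37)) = 1/(2*(40049/37)) = (½)*(37/40049) = 37/80098 ≈ 0.00046193)
Q*w = 196*(37/80098) = 3626/40049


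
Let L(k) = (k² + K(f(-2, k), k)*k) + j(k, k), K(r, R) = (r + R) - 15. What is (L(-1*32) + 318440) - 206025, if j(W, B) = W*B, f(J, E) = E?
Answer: 116991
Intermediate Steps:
j(W, B) = B*W
K(r, R) = -15 + R + r (K(r, R) = (R + r) - 15 = -15 + R + r)
L(k) = 2*k² + k*(-15 + 2*k) (L(k) = (k² + (-15 + k + k)*k) + k*k = (k² + (-15 + 2*k)*k) + k² = (k² + k*(-15 + 2*k)) + k² = 2*k² + k*(-15 + 2*k))
(L(-1*32) + 318440) - 206025 = ((-1*32)*(-15 + 4*(-1*32)) + 318440) - 206025 = (-32*(-15 + 4*(-32)) + 318440) - 206025 = (-32*(-15 - 128) + 318440) - 206025 = (-32*(-143) + 318440) - 206025 = (4576 + 318440) - 206025 = 323016 - 206025 = 116991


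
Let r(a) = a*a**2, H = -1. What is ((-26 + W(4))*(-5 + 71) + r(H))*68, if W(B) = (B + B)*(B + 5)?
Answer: 206380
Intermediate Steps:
W(B) = 2*B*(5 + B) (W(B) = (2*B)*(5 + B) = 2*B*(5 + B))
r(a) = a**3
((-26 + W(4))*(-5 + 71) + r(H))*68 = ((-26 + 2*4*(5 + 4))*(-5 + 71) + (-1)**3)*68 = ((-26 + 2*4*9)*66 - 1)*68 = ((-26 + 72)*66 - 1)*68 = (46*66 - 1)*68 = (3036 - 1)*68 = 3035*68 = 206380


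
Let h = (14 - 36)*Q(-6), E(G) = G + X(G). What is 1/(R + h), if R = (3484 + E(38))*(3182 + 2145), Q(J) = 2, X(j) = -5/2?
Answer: 2/37496665 ≈ 5.3338e-8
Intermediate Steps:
X(j) = -5/2 (X(j) = -5*½ = -5/2)
E(G) = -5/2 + G (E(G) = G - 5/2 = -5/2 + G)
h = -44 (h = (14 - 36)*2 = -22*2 = -44)
R = 37496753/2 (R = (3484 + (-5/2 + 38))*(3182 + 2145) = (3484 + 71/2)*5327 = (7039/2)*5327 = 37496753/2 ≈ 1.8748e+7)
1/(R + h) = 1/(37496753/2 - 44) = 1/(37496665/2) = 2/37496665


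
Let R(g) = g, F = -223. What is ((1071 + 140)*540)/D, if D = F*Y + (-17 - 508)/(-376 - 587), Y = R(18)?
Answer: -209914740/1288319 ≈ -162.94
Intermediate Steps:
Y = 18
D = -1288319/321 (D = -223*18 + (-17 - 508)/(-376 - 587) = -4014 - 525/(-963) = -4014 - 525*(-1/963) = -4014 + 175/321 = -1288319/321 ≈ -4013.5)
((1071 + 140)*540)/D = ((1071 + 140)*540)/(-1288319/321) = (1211*540)*(-321/1288319) = 653940*(-321/1288319) = -209914740/1288319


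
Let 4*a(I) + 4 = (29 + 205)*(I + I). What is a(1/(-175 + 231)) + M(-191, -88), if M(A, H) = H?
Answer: -4867/56 ≈ -86.911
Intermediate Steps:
a(I) = -1 + 117*I (a(I) = -1 + ((29 + 205)*(I + I))/4 = -1 + (234*(2*I))/4 = -1 + (468*I)/4 = -1 + 117*I)
a(1/(-175 + 231)) + M(-191, -88) = (-1 + 117/(-175 + 231)) - 88 = (-1 + 117/56) - 88 = 61/56 - 88 = -4867/56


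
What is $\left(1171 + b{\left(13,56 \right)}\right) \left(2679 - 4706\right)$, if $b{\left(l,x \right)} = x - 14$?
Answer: $-2458751$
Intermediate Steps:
$b{\left(l,x \right)} = -14 + x$ ($b{\left(l,x \right)} = x - 14 = -14 + x$)
$\left(1171 + b{\left(13,56 \right)}\right) \left(2679 - 4706\right) = \left(1171 + \left(-14 + 56\right)\right) \left(2679 - 4706\right) = \left(1171 + 42\right) \left(-2027\right) = 1213 \left(-2027\right) = -2458751$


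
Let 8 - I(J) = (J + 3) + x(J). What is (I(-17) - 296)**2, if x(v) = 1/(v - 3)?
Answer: 30019441/400 ≈ 75049.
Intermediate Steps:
x(v) = 1/(-3 + v)
I(J) = 5 - J - 1/(-3 + J) (I(J) = 8 - ((J + 3) + 1/(-3 + J)) = 8 - ((3 + J) + 1/(-3 + J)) = 8 - (3 + J + 1/(-3 + J)) = 8 + (-3 - J - 1/(-3 + J)) = 5 - J - 1/(-3 + J))
(I(-17) - 296)**2 = ((-1 + (-3 - 17)*(5 - 1*(-17)))/(-3 - 17) - 296)**2 = ((-1 - 20*(5 + 17))/(-20) - 296)**2 = (-(-1 - 20*22)/20 - 296)**2 = (-(-1 - 440)/20 - 296)**2 = (-1/20*(-441) - 296)**2 = (441/20 - 296)**2 = (-5479/20)**2 = 30019441/400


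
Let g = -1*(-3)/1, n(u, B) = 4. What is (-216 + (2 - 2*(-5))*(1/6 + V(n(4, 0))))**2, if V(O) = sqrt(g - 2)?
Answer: 40804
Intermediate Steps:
g = 3 (g = 3*1 = 3)
V(O) = 1 (V(O) = sqrt(3 - 2) = sqrt(1) = 1)
(-216 + (2 - 2*(-5))*(1/6 + V(n(4, 0))))**2 = (-216 + (2 - 2*(-5))*(1/6 + 1))**2 = (-216 + (2 + 10)*(1/6 + 1))**2 = (-216 + 12*(7/6))**2 = (-216 + 14)**2 = (-202)**2 = 40804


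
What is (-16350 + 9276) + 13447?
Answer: 6373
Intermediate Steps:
(-16350 + 9276) + 13447 = -7074 + 13447 = 6373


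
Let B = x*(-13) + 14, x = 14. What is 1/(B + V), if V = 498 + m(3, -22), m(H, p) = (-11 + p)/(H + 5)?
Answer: 8/2607 ≈ 0.0030687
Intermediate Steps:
m(H, p) = (-11 + p)/(5 + H)
B = -168 (B = 14*(-13) + 14 = -182 + 14 = -168)
V = 3951/8 (V = 498 + (-11 - 22)/(5 + 3) = 498 - 33/8 = 3951/8 ≈ 493.88)
1/(B + V) = 1/(-168 + 3951/8) = 1/(2607/8) = 8/2607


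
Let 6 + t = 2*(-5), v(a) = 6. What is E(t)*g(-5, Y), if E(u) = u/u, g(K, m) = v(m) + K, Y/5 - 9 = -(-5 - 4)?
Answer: 1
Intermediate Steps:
Y = 90 (Y = 45 + 5*(-(-5 - 4)) = 45 + 5*(-1*(-9)) = 45 + 5*9 = 45 + 45 = 90)
t = -16 (t = -6 + 2*(-5) = -6 - 10 = -16)
g(K, m) = 6 + K
E(u) = 1
E(t)*g(-5, Y) = 1*(6 - 5) = 1*1 = 1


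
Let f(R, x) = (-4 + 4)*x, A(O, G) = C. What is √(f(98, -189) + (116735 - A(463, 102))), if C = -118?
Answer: √116853 ≈ 341.84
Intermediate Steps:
A(O, G) = -118
f(R, x) = 0 (f(R, x) = 0*x = 0)
√(f(98, -189) + (116735 - A(463, 102))) = √(0 + (116735 - 1*(-118))) = √(0 + (116735 + 118)) = √(0 + 116853) = √116853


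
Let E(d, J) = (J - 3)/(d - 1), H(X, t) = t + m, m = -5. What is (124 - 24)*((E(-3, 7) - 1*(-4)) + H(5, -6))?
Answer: -800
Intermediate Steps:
H(X, t) = -5 + t (H(X, t) = t - 5 = -5 + t)
E(d, J) = (-3 + J)/(-1 + d)
(124 - 24)*((E(-3, 7) - 1*(-4)) + H(5, -6)) = (124 - 24)*(((-3 + 7)/(-1 - 3) - 1*(-4)) + (-5 - 6)) = 100*((4/(-4) + 4) - 11) = 100*((-1/4*4 + 4) - 11) = 100*((-1 + 4) - 11) = 100*(3 - 11) = 100*(-8) = -800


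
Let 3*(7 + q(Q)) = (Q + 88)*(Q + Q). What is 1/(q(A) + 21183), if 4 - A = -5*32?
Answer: 1/48728 ≈ 2.0522e-5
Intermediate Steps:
A = 164 (A = 4 - (-5)*32 = 4 - 1*(-160) = 4 + 160 = 164)
q(Q) = -7 + 2*Q*(88 + Q)/3 (q(Q) = -7 + ((Q + 88)*(Q + Q))/3 = -7 + ((88 + Q)*(2*Q))/3 = -7 + (2*Q*(88 + Q))/3 = -7 + 2*Q*(88 + Q)/3)
1/(q(A) + 21183) = 1/((-7 + (⅔)*164² + (176/3)*164) + 21183) = 1/((-7 + (⅔)*26896 + 28864/3) + 21183) = 1/((-7 + 53792/3 + 28864/3) + 21183) = 1/(27545 + 21183) = 1/48728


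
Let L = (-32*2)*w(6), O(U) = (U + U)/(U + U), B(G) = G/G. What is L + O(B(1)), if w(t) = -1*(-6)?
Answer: -383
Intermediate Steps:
w(t) = 6
B(G) = 1
O(U) = 1 (O(U) = (2*U)/((2*U)) = (2*U)*(1/(2*U)) = 1)
L = -384 (L = -32*2*6 = -64*6 = -384)
L + O(B(1)) = -384 + 1 = -383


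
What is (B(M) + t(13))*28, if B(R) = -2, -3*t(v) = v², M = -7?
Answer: -4900/3 ≈ -1633.3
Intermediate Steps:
t(v) = -v²/3
(B(M) + t(13))*28 = (-2 - ⅓*13²)*28 = (-2 - ⅓*169)*28 = (-2 - 169/3)*28 = -175/3*28 = -4900/3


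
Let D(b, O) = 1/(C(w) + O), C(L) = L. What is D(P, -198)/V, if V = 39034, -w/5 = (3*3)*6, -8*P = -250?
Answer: -1/18267912 ≈ -5.4741e-8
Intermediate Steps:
P = 125/4 (P = -1/8*(-250) = 125/4 ≈ 31.250)
w = -270 (w = -5*3*3*6 = -45*6 = -5*54 = -270)
D(b, O) = 1/(-270 + O)
D(P, -198)/V = 1/(-270 - 198*39034) = (1/39034)/(-468) = -1/468*1/39034 = -1/18267912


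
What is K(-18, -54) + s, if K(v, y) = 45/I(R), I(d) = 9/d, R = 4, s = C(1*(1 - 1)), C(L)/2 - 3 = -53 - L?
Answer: -80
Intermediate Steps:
C(L) = -100 - 2*L (C(L) = 6 + 2*(-53 - L) = 6 + (-106 - 2*L) = -100 - 2*L)
s = -100 (s = -100 - 2*(1 - 1) = -100 - 2*0 = -100 + 0 = -100)
K(v, y) = 20 (K(v, y) = 45/((9/4)) = 45/((9*(¼))) = 45/(9/4) = 45*(4/9) = 20)
K(-18, -54) + s = 20 - 100 = -80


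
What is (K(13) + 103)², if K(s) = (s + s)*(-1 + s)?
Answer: 172225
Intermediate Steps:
K(s) = 2*s*(-1 + s) (K(s) = (2*s)*(-1 + s) = 2*s*(-1 + s))
(K(13) + 103)² = (2*13*(-1 + 13) + 103)² = (2*13*12 + 103)² = (312 + 103)² = 415² = 172225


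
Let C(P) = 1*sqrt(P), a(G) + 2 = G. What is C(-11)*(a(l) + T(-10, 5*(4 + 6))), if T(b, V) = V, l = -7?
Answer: 41*I*sqrt(11) ≈ 135.98*I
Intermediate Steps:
a(G) = -2 + G
C(P) = sqrt(P)
C(-11)*(a(l) + T(-10, 5*(4 + 6))) = sqrt(-11)*((-2 - 7) + 5*(4 + 6)) = (I*sqrt(11))*(-9 + 5*10) = (I*sqrt(11))*(-9 + 50) = (I*sqrt(11))*41 = 41*I*sqrt(11)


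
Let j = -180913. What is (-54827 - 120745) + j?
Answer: -356485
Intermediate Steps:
(-54827 - 120745) + j = (-54827 - 120745) - 180913 = -175572 - 180913 = -356485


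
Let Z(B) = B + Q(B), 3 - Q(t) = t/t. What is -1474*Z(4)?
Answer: -8844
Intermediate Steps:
Q(t) = 2 (Q(t) = 3 - t/t = 3 - 1*1 = 3 - 1 = 2)
Z(B) = 2 + B (Z(B) = B + 2 = 2 + B)
-1474*Z(4) = -1474*(2 + 4) = -1474*6 = -8844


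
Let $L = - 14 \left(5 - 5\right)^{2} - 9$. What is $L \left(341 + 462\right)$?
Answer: $-7227$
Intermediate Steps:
$L = -9$ ($L = - 14 \cdot 0^{2} - 9 = \left(-14\right) 0 - 9 = 0 - 9 = -9$)
$L \left(341 + 462\right) = - 9 \left(341 + 462\right) = \left(-9\right) 803 = -7227$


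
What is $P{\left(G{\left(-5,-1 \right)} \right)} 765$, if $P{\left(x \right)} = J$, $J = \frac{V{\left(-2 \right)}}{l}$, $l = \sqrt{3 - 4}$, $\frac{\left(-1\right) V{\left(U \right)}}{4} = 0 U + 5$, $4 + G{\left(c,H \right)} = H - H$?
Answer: $15300 i \approx 15300.0 i$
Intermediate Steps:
$G{\left(c,H \right)} = -4$ ($G{\left(c,H \right)} = -4 + \left(H - H\right) = -4 + 0 = -4$)
$V{\left(U \right)} = -20$ ($V{\left(U \right)} = - 4 \left(0 U + 5\right) = - 4 \left(0 + 5\right) = \left(-4\right) 5 = -20$)
$l = i$ ($l = \sqrt{-1} = i \approx 1.0 i$)
$J = 20 i$ ($J = - \frac{20}{i} = - 20 \left(- i\right) = 20 i \approx 20.0 i$)
$P{\left(x \right)} = 20 i$
$P{\left(G{\left(-5,-1 \right)} \right)} 765 = 20 i 765 = 15300 i$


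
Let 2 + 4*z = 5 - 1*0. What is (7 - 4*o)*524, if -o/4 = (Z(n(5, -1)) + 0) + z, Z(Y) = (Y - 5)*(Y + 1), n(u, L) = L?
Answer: 9956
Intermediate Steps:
Z(Y) = (1 + Y)*(-5 + Y) (Z(Y) = (-5 + Y)*(1 + Y) = (1 + Y)*(-5 + Y))
z = ¾ (z = -½ + (5 - 1*0)/4 = -½ + (5 + 0)/4 = -½ + (¼)*5 = -½ + 5/4 = ¾ ≈ 0.75000)
o = -3 (o = -4*(((-5 + (-1)² - 4*(-1)) + 0) + ¾) = -4*(((-5 + 1 + 4) + 0) + ¾) = -4*((0 + 0) + ¾) = -4*(0 + ¾) = -4*¾ = -3)
(7 - 4*o)*524 = (7 - 4*(-3))*524 = (7 + 12)*524 = 19*524 = 9956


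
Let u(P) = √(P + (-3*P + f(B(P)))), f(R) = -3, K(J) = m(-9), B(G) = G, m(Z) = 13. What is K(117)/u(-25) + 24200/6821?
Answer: 24200/6821 + 13*√47/47 ≈ 5.4441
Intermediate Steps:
K(J) = 13
u(P) = √(-3 - 2*P) (u(P) = √(P + (-3*P - 3)) = √(P + (-3 - 3*P)) = √(-3 - 2*P))
K(117)/u(-25) + 24200/6821 = 13/(√(-3 - 2*(-25))) + 24200/6821 = 13/(√(-3 + 50)) + 24200*(1/6821) = 13/(√47) + 24200/6821 = 13*(√47/47) + 24200/6821 = 13*√47/47 + 24200/6821 = 24200/6821 + 13*√47/47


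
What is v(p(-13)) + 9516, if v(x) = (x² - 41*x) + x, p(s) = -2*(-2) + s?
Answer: 9957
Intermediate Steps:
p(s) = 4 + s
v(x) = x² - 40*x
v(p(-13)) + 9516 = (4 - 13)*(-40 + (4 - 13)) + 9516 = -9*(-40 - 9) + 9516 = -9*(-49) + 9516 = 441 + 9516 = 9957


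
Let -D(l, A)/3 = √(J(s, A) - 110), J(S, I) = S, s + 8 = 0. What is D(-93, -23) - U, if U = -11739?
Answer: 11739 - 3*I*√118 ≈ 11739.0 - 32.588*I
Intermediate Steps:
s = -8 (s = -8 + 0 = -8)
D(l, A) = -3*I*√118 (D(l, A) = -3*√(-8 - 110) = -3*I*√118)
D(-93, -23) - U = -3*I*√118 - 1*(-11739) = -3*I*√118 + 11739 = 11739 - 3*I*√118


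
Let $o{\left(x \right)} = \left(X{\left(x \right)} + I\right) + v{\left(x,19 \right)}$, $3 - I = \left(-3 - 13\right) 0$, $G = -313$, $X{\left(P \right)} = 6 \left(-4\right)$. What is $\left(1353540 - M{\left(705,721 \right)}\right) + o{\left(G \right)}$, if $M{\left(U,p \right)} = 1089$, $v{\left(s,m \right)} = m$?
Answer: $1352449$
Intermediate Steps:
$X{\left(P \right)} = -24$
$I = 3$ ($I = 3 - \left(-3 - 13\right) 0 = 3 - \left(-16\right) 0 = 3 - 0 = 3 + 0 = 3$)
$o{\left(x \right)} = -2$ ($o{\left(x \right)} = \left(-24 + 3\right) + 19 = -21 + 19 = -2$)
$\left(1353540 - M{\left(705,721 \right)}\right) + o{\left(G \right)} = \left(1353540 - 1089\right) - 2 = 1352451 - 2 = 1352449$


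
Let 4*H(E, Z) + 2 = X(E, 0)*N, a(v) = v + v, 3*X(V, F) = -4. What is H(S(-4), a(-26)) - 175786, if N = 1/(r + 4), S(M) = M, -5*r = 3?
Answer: -17930233/102 ≈ -1.7579e+5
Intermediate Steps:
r = -⅗ (r = -⅕*3 = -⅗ ≈ -0.60000)
X(V, F) = -4/3 (X(V, F) = (⅓)*(-4) = -4/3)
a(v) = 2*v
N = 5/17 (N = 1/(-⅗ + 4) = 1/(17/5) = 5/17 ≈ 0.29412)
H(E, Z) = -61/102 (H(E, Z) = -½ + (-4/3*5/17)/4 = -½ + (¼)*(-20/51) = -½ - 5/51 = -61/102)
H(S(-4), a(-26)) - 175786 = -61/102 - 175786 = -17930233/102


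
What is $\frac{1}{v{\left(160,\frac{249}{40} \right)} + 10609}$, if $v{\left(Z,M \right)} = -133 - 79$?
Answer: $\frac{1}{10397} \approx 9.6182 \cdot 10^{-5}$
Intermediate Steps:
$v{\left(Z,M \right)} = -212$
$\frac{1}{v{\left(160,\frac{249}{40} \right)} + 10609} = \frac{1}{-212 + 10609} = \frac{1}{10397}$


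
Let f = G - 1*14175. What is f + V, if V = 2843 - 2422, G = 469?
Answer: -13285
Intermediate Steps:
f = -13706 (f = 469 - 1*14175 = 469 - 14175 = -13706)
V = 421
f + V = -13706 + 421 = -13285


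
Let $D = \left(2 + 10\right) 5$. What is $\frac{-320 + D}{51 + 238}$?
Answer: $- \frac{260}{289} \approx -0.89965$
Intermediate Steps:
$D = 60$ ($D = 12 \cdot 5 = 60$)
$\frac{-320 + D}{51 + 238} = \frac{-320 + 60}{51 + 238} = - \frac{260}{289}$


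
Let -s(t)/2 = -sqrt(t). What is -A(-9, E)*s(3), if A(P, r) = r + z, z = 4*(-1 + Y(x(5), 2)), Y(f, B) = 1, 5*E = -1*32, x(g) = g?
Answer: 64*sqrt(3)/5 ≈ 22.170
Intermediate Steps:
E = -32/5 (E = (-1*32)/5 = (1/5)*(-32) = -32/5 ≈ -6.4000)
z = 0 (z = 4*(-1 + 1) = 4*0 = 0)
s(t) = 2*sqrt(t) (s(t) = -(-2)*sqrt(t) = 2*sqrt(t))
A(P, r) = r (A(P, r) = r + 0 = r)
-A(-9, E)*s(3) = -(-32)*2*sqrt(3)/5 = -(-64)*sqrt(3)/5 = 64*sqrt(3)/5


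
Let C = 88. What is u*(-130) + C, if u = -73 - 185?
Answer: 33628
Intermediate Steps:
u = -258
u*(-130) + C = -258*(-130) + 88 = 33540 + 88 = 33628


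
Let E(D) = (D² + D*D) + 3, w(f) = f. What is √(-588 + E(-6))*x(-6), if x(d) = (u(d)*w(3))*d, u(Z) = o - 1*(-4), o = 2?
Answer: -324*I*√57 ≈ -2446.1*I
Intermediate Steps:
E(D) = 3 + 2*D² (E(D) = (D² + D²) + 3 = 2*D² + 3 = 3 + 2*D²)
u(Z) = 6 (u(Z) = 2 - 1*(-4) = 2 + 4 = 6)
x(d) = 18*d (x(d) = (6*3)*d = 18*d)
√(-588 + E(-6))*x(-6) = √(-588 + (3 + 2*(-6)²))*(18*(-6)) = √(-588 + (3 + 2*36))*(-108) = √(-588 + (3 + 72))*(-108) = √(-588 + 75)*(-108) = √(-513)*(-108) = (3*I*√57)*(-108) = -324*I*√57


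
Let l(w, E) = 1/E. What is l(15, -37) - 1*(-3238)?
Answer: 119805/37 ≈ 3238.0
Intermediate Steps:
l(15, -37) - 1*(-3238) = 1/(-37) - 1*(-3238) = -1/37 + 3238 = 119805/37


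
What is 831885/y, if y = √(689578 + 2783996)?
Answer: 277295*√3473574/1157858 ≈ 446.35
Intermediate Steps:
y = √3473574 ≈ 1863.8
831885/y = 831885/(√3473574) = 831885*(√3473574/3473574) = 277295*√3473574/1157858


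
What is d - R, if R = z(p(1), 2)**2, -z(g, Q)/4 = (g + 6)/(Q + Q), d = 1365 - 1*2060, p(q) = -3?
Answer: -704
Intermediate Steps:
d = -695 (d = 1365 - 2060 = -695)
z(g, Q) = -2*(6 + g)/Q (z(g, Q) = -4*(g + 6)/(Q + Q) = -4*(6 + g)/(2*Q) = -4*(6 + g)*1/(2*Q) = -2*(6 + g)/Q)
R = 9 (R = (2*(-6 - 1*(-3))/2)**2 = (2*(1/2)*(-6 + 3))**2 = (2*(1/2)*(-3))**2 = (-3)**2 = 9)
d - R = -695 - 1*9 = -695 - 9 = -704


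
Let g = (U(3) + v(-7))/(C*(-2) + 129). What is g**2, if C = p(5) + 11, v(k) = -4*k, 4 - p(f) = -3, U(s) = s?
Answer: 1/9 ≈ 0.11111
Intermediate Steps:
p(f) = 7 (p(f) = 4 - 1*(-3) = 4 + 3 = 7)
C = 18 (C = 7 + 11 = 18)
g = 1/3 (g = (3 - 4*(-7))/(18*(-2) + 129) = (3 + 28)/(-36 + 129) = 31/93 = 31*(1/93) = 1/3 ≈ 0.33333)
g**2 = (1/3)**2 = 1/9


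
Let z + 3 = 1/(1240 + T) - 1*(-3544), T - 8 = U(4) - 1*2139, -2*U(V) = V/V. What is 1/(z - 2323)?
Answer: 1783/2171692 ≈ 0.00082102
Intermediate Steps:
U(V) = -1/2 (U(V) = -V/(2*V) = -1/2*1 = -1/2)
T = -4263/2 (T = 8 + (-1/2 - 1*2139) = 8 + (-1/2 - 2139) = 8 - 4279/2 = -4263/2 ≈ -2131.5)
z = 6313601/1783 (z = -3 + (1/(1240 - 4263/2) - 1*(-3544)) = -3 + (1/(-1783/2) + 3544) = -3 + (-2/1783 + 3544) = -3 + 6318950/1783 = 6313601/1783 ≈ 3541.0)
1/(z - 2323) = 1/(6313601/1783 - 2323) = 1/(2171692/1783) = 1783/2171692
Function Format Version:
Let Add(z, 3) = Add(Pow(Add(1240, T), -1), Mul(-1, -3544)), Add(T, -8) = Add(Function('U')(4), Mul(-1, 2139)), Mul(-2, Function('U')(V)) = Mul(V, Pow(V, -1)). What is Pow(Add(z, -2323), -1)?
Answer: Rational(1783, 2171692) ≈ 0.00082102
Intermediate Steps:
Function('U')(V) = Rational(-1, 2) (Function('U')(V) = Mul(Rational(-1, 2), Mul(V, Pow(V, -1))) = Mul(Rational(-1, 2), 1) = Rational(-1, 2))
T = Rational(-4263, 2) (T = Add(8, Add(Rational(-1, 2), Mul(-1, 2139))) = Add(8, Add(Rational(-1, 2), -2139)) = Add(8, Rational(-4279, 2)) = Rational(-4263, 2) ≈ -2131.5)
z = Rational(6313601, 1783) (z = Add(-3, Add(Pow(Add(1240, Rational(-4263, 2)), -1), Mul(-1, -3544))) = Add(-3, Add(Pow(Rational(-1783, 2), -1), 3544)) = Add(-3, Add(Rational(-2, 1783), 3544)) = Add(-3, Rational(6318950, 1783)) = Rational(6313601, 1783) ≈ 3541.0)
Pow(Add(z, -2323), -1) = Pow(Add(Rational(6313601, 1783), -2323), -1) = Pow(Rational(2171692, 1783), -1) = Rational(1783, 2171692)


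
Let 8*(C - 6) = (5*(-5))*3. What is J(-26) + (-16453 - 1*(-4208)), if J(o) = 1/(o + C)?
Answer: -2877583/235 ≈ -12245.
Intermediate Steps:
C = -27/8 (C = 6 + ((5*(-5))*3)/8 = 6 + (-25*3)/8 = 6 + (⅛)*(-75) = 6 - 75/8 = -27/8 ≈ -3.3750)
J(o) = 1/(-27/8 + o) (J(o) = 1/(o - 27/8) = 1/(-27/8 + o))
J(-26) + (-16453 - 1*(-4208)) = 8/(-27 + 8*(-26)) + (-16453 - 1*(-4208)) = 8/(-27 - 208) + (-16453 + 4208) = 8/(-235) - 12245 = 8*(-1/235) - 12245 = -8/235 - 12245 = -2877583/235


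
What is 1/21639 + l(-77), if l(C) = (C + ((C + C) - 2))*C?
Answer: 388225300/21639 ≈ 17941.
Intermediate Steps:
l(C) = C*(-2 + 3*C) (l(C) = (C + (2*C - 2))*C = (C + (-2 + 2*C))*C = (-2 + 3*C)*C = C*(-2 + 3*C))
1/21639 + l(-77) = 1/21639 - 77*(-2 + 3*(-77)) = 1/21639 - 77*(-2 - 231) = 1/21639 - 77*(-233) = 1/21639 + 17941 = 388225300/21639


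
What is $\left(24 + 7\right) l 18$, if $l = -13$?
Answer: $-7254$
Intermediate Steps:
$\left(24 + 7\right) l 18 = \left(24 + 7\right) \left(-13\right) 18 = 31 \left(-13\right) 18 = \left(-403\right) 18 = -7254$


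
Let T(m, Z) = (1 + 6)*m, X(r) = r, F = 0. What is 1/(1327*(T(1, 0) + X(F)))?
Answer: 1/9289 ≈ 0.00010765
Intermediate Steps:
T(m, Z) = 7*m
1/(1327*(T(1, 0) + X(F))) = 1/(1327*(7*1 + 0)) = 1/(1327*(7 + 0)) = 1/(1327*7) = 1/9289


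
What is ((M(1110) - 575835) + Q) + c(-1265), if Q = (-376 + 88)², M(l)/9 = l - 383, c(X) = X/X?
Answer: -486347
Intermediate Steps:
c(X) = 1
M(l) = -3447 + 9*l (M(l) = 9*(l - 383) = 9*(-383 + l) = -3447 + 9*l)
Q = 82944 (Q = (-288)² = 82944)
((M(1110) - 575835) + Q) + c(-1265) = (((-3447 + 9*1110) - 575835) + 82944) + 1 = (((-3447 + 9990) - 575835) + 82944) + 1 = ((6543 - 575835) + 82944) + 1 = (-569292 + 82944) + 1 = -486348 + 1 = -486347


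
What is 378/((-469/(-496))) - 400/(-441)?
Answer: 11838544/29547 ≈ 400.67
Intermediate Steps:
378/((-469/(-496))) - 400/(-441) = 378/((-469*(-1/496))) - 400*(-1/441) = 378/(469/496) + 400/441 = 378*(496/469) + 400/441 = 26784/67 + 400/441 = 11838544/29547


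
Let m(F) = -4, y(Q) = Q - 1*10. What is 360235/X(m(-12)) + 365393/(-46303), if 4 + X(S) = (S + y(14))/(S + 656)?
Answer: -16681422777/185212 ≈ -90067.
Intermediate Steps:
y(Q) = -10 + Q (y(Q) = Q - 10 = -10 + Q)
X(S) = -4 + (4 + S)/(656 + S) (X(S) = -4 + (S + (-10 + 14))/(S + 656) = -4 + (S + 4)/(656 + S) = -4 + (4 + S)/(656 + S))
360235/X(m(-12)) + 365393/(-46303) = 360235/(((-2620 - 3*(-4))/(656 - 4))) + 365393/(-46303) = 360235/(((-2620 + 12)/652)) + 365393*(-1/46303) = 360235/(((1/652)*(-2608))) - 365393/46303 = 360235/(-4) - 365393/46303 = 360235*(-¼) - 365393/46303 = -360235/4 - 365393/46303 = -16681422777/185212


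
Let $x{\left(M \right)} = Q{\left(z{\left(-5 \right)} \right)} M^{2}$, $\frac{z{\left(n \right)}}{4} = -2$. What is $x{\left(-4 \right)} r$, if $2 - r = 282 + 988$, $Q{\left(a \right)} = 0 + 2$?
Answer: $-40576$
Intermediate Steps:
$z{\left(n \right)} = -8$ ($z{\left(n \right)} = 4 \left(-2\right) = -8$)
$Q{\left(a \right)} = 2$
$r = -1268$ ($r = 2 - \left(282 + 988\right) = 2 - 1270 = -1268$)
$x{\left(M \right)} = 2 M^{2}$
$x{\left(-4 \right)} r = 2 \left(-4\right)^{2} \left(-1268\right) = 2 \cdot 16 \left(-1268\right) = 32 \left(-1268\right) = -40576$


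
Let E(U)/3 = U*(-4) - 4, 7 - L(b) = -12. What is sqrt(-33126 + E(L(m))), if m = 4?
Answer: I*sqrt(33366) ≈ 182.66*I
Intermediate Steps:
L(b) = 19 (L(b) = 7 - 1*(-12) = 7 + 12 = 19)
E(U) = -12 - 12*U (E(U) = 3*(U*(-4) - 4) = 3*(-4*U - 4) = 3*(-4 - 4*U) = -12 - 12*U)
sqrt(-33126 + E(L(m))) = sqrt(-33126 + (-12 - 12*19)) = sqrt(-33126 + (-12 - 228)) = sqrt(-33126 - 240) = sqrt(-33366) = I*sqrt(33366)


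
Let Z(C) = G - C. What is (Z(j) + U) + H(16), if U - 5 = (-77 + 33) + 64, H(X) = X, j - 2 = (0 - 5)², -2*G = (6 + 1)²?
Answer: -21/2 ≈ -10.500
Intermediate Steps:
G = -49/2 (G = -(6 + 1)²/2 = -½*7² = -½*49 = -49/2 ≈ -24.500)
j = 27 (j = 2 + (0 - 5)² = 2 + (-5)² = 2 + 25 = 27)
U = 25 (U = 5 + ((-77 + 33) + 64) = 5 + (-44 + 64) = 5 + 20 = 25)
Z(C) = -49/2 - C
(Z(j) + U) + H(16) = ((-49/2 - 1*27) + 25) + 16 = ((-49/2 - 27) + 25) + 16 = (-103/2 + 25) + 16 = -53/2 + 16 = -21/2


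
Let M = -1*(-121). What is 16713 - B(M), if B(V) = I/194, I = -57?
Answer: 3242379/194 ≈ 16713.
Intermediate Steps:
M = 121
B(V) = -57/194
16713 - B(M) = 16713 - 1*(-57/194) = 16713 + 57/194 = 3242379/194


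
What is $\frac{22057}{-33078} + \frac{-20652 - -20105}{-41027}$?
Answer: $- \frac{886838873}{1357091106} \approx -0.65349$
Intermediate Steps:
$\frac{22057}{-33078} + \frac{-20652 - -20105}{-41027} = 22057 \left(- \frac{1}{33078}\right) + \left(-20652 + 20105\right) \left(- \frac{1}{41027}\right) = - \frac{22057}{33078} - - \frac{547}{41027} = - \frac{22057}{33078} + \frac{547}{41027} = - \frac{886838873}{1357091106}$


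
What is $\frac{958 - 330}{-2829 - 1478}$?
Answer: $- \frac{628}{4307} \approx -0.14581$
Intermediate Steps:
$\frac{958 - 330}{-2829 - 1478} = \frac{628}{-4307} = 628 \left(- \frac{1}{4307}\right) = - \frac{628}{4307}$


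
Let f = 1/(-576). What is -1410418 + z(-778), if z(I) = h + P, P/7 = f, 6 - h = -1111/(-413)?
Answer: -335520732683/237888 ≈ -1.4104e+6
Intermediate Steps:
h = 1367/413 (h = 6 - (-1111)/(-413) = 6 - (-1111)*(-1)/413 = 6 - 1*1111/413 = 6 - 1111/413 = 1367/413 ≈ 3.3099)
f = -1/576 ≈ -0.0017361
P = -7/576 (P = 7*(-1/576) = -7/576 ≈ -0.012153)
z(I) = 784501/237888 (z(I) = 1367/413 - 7/576 = 784501/237888)
-1410418 + z(-778) = -1410418 + 784501/237888 = -335520732683/237888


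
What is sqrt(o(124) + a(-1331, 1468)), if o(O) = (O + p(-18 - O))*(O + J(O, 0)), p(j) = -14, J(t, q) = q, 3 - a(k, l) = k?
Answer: sqrt(14974) ≈ 122.37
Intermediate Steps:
a(k, l) = 3 - k
o(O) = O*(-14 + O) (o(O) = (O - 14)*(O + 0) = (-14 + O)*O = O*(-14 + O))
sqrt(o(124) + a(-1331, 1468)) = sqrt(124*(-14 + 124) + (3 - 1*(-1331))) = sqrt(124*110 + (3 + 1331)) = sqrt(13640 + 1334) = sqrt(14974)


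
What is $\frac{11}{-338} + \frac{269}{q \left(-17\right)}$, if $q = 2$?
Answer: $- \frac{22824}{2873} \approx -7.9443$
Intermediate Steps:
$\frac{11}{-338} + \frac{269}{q \left(-17\right)} = \frac{11}{-338} + \frac{269}{2 \left(-17\right)} = 11 \left(- \frac{1}{338}\right) + \frac{269}{-34} = - \frac{11}{338} + 269 \left(- \frac{1}{34}\right) = - \frac{11}{338} - \frac{269}{34} = - \frac{22824}{2873}$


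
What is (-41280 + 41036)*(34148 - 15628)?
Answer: -4518880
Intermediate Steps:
(-41280 + 41036)*(34148 - 15628) = -244*18520 = -4518880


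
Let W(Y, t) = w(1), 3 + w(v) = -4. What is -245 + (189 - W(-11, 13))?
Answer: -49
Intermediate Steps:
w(v) = -7 (w(v) = -3 - 4 = -7)
W(Y, t) = -7
-245 + (189 - W(-11, 13)) = -245 + (189 - 1*(-7)) = -245 + (189 + 7) = -245 + 196 = -49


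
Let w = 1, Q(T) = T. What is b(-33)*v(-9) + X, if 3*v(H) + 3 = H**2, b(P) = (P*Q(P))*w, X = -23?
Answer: 28291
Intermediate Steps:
b(P) = P**2 (b(P) = (P*P)*1 = P**2*1 = P**2)
v(H) = -1 + H**2/3
b(-33)*v(-9) + X = (-33)**2*(-1 + (1/3)*(-9)**2) - 23 = 1089*(-1 + (1/3)*81) - 23 = 1089*(-1 + 27) - 23 = 1089*26 - 23 = 28314 - 23 = 28291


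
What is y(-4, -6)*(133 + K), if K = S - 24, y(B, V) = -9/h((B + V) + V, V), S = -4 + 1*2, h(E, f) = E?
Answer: 963/16 ≈ 60.188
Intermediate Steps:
S = -2 (S = -4 + 2 = -2)
y(B, V) = -9/(B + 2*V) (y(B, V) = -9/((B + V) + V) = -9/(B + 2*V))
K = -26 (K = -2 - 24 = -26)
y(-4, -6)*(133 + K) = (-9/(-4 + 2*(-6)))*(133 - 26) = -9/(-4 - 12)*107 = -9/(-16)*107 = -9*(-1/16)*107 = (9/16)*107 = 963/16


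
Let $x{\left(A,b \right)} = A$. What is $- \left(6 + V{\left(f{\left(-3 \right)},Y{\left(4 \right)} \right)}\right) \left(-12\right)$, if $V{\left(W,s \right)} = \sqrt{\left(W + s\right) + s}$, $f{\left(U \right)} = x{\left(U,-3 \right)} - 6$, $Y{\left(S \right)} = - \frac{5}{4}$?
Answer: $72 + 6 i \sqrt{46} \approx 72.0 + 40.694 i$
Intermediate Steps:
$Y{\left(S \right)} = - \frac{5}{4}$ ($Y{\left(S \right)} = \left(-5\right) \frac{1}{4} = - \frac{5}{4}$)
$f{\left(U \right)} = -6 + U$ ($f{\left(U \right)} = U - 6 = -6 + U$)
$V{\left(W,s \right)} = \sqrt{W + 2 s}$
$- \left(6 + V{\left(f{\left(-3 \right)},Y{\left(4 \right)} \right)}\right) \left(-12\right) = - \left(6 + \sqrt{\left(-6 - 3\right) + 2 \left(- \frac{5}{4}\right)}\right) \left(-12\right) = - \left(6 + \sqrt{-9 - \frac{5}{2}}\right) \left(-12\right) = - \left(6 + \sqrt{- \frac{23}{2}}\right) \left(-12\right) = - \left(6 + \frac{i \sqrt{46}}{2}\right) \left(-12\right) = - (-72 - 6 i \sqrt{46}) = 72 + 6 i \sqrt{46}$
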